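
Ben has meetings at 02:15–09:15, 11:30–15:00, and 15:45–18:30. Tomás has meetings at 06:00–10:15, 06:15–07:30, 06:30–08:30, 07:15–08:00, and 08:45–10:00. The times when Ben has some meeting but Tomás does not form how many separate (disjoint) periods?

B, merged: 06:00–10:15.
A \ B = 02:15–06:00, 11:30–15:00, 15:45–18:30.
That is 3 disjoint pieces.

3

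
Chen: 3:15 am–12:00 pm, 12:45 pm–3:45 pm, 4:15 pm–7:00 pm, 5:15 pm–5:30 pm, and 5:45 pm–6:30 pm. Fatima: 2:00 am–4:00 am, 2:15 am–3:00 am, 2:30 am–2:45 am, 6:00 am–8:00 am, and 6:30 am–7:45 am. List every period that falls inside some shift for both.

3:15 am-4:00 am, 6:00 am-8:00 am

Merge the first list: 3:15 am-12:00 pm, 12:45 pm-3:45 pm, 4:15 pm-7:00 pm.
Merge the second list: 2:00 am-4:00 am, 6:00 am-8:00 am.
3:15 am-12:00 pm ∩ B → 3:15 am-4:00 am, 6:00 am-8:00 am.
12:45 pm-3:45 pm meets no B interval.
4:15 pm-7:00 pm meets no B interval.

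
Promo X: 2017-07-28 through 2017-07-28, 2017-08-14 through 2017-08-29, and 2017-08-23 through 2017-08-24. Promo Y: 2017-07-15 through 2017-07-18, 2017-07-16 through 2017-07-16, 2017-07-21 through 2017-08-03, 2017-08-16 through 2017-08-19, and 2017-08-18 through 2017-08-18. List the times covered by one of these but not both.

First set merges to 2017-07-28 through 2017-07-28, 2017-08-14 through 2017-08-29.
Second set merges to 2017-07-15 through 2017-07-18, 2017-07-21 through 2017-08-03, 2017-08-16 through 2017-08-19.
A \ B = 2017-08-14 through 2017-08-15, 2017-08-20 through 2017-08-29.
B \ A = 2017-07-15 through 2017-07-18, 2017-07-21 through 2017-07-27, 2017-07-29 through 2017-08-03.
Union of the two gives the symmetric difference.

2017-07-15 through 2017-07-18, 2017-07-21 through 2017-07-27, 2017-07-29 through 2017-08-03, 2017-08-14 through 2017-08-15, 2017-08-20 through 2017-08-29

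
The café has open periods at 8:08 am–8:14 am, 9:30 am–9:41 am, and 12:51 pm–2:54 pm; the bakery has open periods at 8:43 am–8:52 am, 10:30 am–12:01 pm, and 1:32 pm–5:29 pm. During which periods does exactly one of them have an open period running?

8:08 am–8:14 am, 8:43 am–8:52 am, 9:30 am–9:41 am, 10:30 am–12:01 pm, 12:51 pm–1:32 pm, 2:54 pm–5:29 pm

A \ B = 8:08 am–8:14 am, 9:30 am–9:41 am, 12:51 pm–1:32 pm.
B \ A = 8:43 am–8:52 am, 10:30 am–12:01 pm, 2:54 pm–5:29 pm.
Union of the two gives the symmetric difference.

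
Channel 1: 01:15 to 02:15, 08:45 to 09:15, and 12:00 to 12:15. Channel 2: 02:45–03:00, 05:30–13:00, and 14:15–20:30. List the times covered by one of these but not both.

01:15–02:15, 02:45–03:00, 05:30–08:45, 09:15–12:00, 12:15–13:00, 14:15–20:30

A \ B = 01:15–02:15.
B \ A = 02:45–03:00, 05:30–08:45, 09:15–12:00, 12:15–13:00, 14:15–20:30.
Union of the two gives the symmetric difference.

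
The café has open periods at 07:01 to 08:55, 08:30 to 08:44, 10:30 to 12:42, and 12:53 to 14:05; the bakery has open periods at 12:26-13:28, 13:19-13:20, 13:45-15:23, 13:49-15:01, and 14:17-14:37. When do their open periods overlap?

First set merges to 07:01–08:55, 10:30–12:42, 12:53–14:05.
Second set merges to 12:26–13:28, 13:45–15:23.
07:01–08:55 falls entirely outside B.
10:30–12:42 overlaps B on 12:26–12:42.
12:53–14:05 overlaps B on 12:53–13:28, 13:45–14:05.

12:26–12:42, 12:53–13:28, 13:45–14:05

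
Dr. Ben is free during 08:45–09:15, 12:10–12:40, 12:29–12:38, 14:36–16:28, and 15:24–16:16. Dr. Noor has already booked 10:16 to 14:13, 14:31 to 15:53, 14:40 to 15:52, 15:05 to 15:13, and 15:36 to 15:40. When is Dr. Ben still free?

First set merges to 08:45–09:15, 12:10–12:40, 14:36–16:28.
Second set merges to 10:16–14:13, 14:31–15:53.
08:45–09:15: nothing removed.
12:10–12:40: entirely removed.
14:36–16:28 \ B = 15:53–16:28.

08:45–09:15, 15:53–16:28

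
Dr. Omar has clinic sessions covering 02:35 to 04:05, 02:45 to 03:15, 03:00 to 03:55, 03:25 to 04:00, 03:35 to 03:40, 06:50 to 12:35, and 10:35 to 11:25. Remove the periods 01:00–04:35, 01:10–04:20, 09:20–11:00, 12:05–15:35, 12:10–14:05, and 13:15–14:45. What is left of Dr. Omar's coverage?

06:50-09:20, 11:00-12:05

First set merges to 02:35-04:05, 06:50-12:35.
Second set merges to 01:00-04:35, 09:20-11:00, 12:05-15:35.
02:35-04:05: entirely removed.
06:50-12:35 \ B = 06:50-09:20, 11:00-12:05.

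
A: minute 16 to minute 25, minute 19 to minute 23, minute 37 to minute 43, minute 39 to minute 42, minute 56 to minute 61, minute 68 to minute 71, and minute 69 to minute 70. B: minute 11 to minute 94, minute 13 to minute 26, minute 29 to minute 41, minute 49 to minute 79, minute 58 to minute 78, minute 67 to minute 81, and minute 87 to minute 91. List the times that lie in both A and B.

Merge the first list: minute 16 to minute 25, minute 37 to minute 43, minute 56 to minute 61, minute 68 to minute 71.
Merge the second list: minute 11 to minute 94.
minute 16 to minute 25 meets the second set on minute 16 to minute 25.
minute 37 to minute 43 meets the second set on minute 37 to minute 43.
minute 56 to minute 61 meets the second set on minute 56 to minute 61.
minute 68 to minute 71 meets the second set on minute 68 to minute 71.

minute 16 to minute 25, minute 37 to minute 43, minute 56 to minute 61, minute 68 to minute 71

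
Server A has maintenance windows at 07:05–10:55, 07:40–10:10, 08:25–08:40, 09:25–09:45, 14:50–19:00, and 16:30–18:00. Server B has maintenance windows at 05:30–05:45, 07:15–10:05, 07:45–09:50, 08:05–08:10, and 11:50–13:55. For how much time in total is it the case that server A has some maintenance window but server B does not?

A, merged: 07:05-10:55, 14:50-19:00.
B, merged: 05:30-05:45, 07:15-10:05, 11:50-13:55.
A \ B = 07:05-07:15, 10:05-10:55, 14:50-19:00.
Total: 10 min + 50 min + 4 h 10 min = 5 h 10 min.

5 h 10 min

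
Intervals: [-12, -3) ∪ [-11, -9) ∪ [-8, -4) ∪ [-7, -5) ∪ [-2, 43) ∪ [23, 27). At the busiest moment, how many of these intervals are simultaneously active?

3

Walk the sorted start/end points keeping a running depth.
The depth first hits 3 at -7.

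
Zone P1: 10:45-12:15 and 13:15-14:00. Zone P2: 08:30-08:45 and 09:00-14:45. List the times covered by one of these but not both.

A \ B = none.
B \ A = 08:30-08:45, 09:00-10:45, 12:15-13:15, 14:00-14:45.
Union of the two gives the symmetric difference.

08:30-08:45, 09:00-10:45, 12:15-13:15, 14:00-14:45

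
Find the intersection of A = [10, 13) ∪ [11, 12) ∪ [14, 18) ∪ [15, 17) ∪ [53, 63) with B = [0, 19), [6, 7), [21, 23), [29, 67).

[10, 13) ∪ [14, 18) ∪ [53, 63)

First set merges to [10, 13), [14, 18), [53, 63).
Second set merges to [0, 19), [21, 23), [29, 67).
[10, 13) meets the second set on [10, 13).
[14, 18) meets the second set on [14, 18).
[53, 63) meets the second set on [53, 63).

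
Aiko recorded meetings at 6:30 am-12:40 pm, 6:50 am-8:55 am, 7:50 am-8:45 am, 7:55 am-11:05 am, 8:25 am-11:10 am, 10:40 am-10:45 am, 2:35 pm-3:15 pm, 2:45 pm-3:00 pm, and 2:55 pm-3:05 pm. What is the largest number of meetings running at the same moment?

5

Walk the sorted start/end points keeping a running depth.
The depth first hits 5 at 8:25 am.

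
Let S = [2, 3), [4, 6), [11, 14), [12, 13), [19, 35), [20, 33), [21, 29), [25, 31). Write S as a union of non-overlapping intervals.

[4, 6) is disjoint → start new block.
[11, 14) is disjoint → start new block.
[12, 13) overlaps/touches [11, 14) → extend to [11, 14).
[19, 35) is disjoint → start new block.
[20, 33) overlaps/touches [19, 35) → extend to [19, 35).
[21, 29) overlaps/touches [19, 35) → extend to [19, 35).
[25, 31) overlaps/touches [19, 35) → extend to [19, 35).

[2, 3) ∪ [4, 6) ∪ [11, 14) ∪ [19, 35)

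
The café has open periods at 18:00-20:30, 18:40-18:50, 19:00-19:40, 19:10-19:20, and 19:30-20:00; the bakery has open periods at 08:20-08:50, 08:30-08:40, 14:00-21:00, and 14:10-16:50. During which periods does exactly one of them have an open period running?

Merge the first list: 18:00-20:30.
Merge the second list: 08:20-08:50, 14:00-21:00.
A but not B: none.
B but not A: 08:20-08:50, 14:00-18:00, 20:30-21:00.
Combining gives A △ B.

08:20-08:50, 14:00-18:00, 20:30-21:00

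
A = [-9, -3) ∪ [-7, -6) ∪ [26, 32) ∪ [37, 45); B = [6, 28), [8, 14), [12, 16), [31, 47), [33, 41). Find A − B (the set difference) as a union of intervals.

Merge the first list: [-9, -3), [26, 32), [37, 45).
Merge the second list: [6, 28), [31, 47).
[-9, -3): nothing removed.
[26, 32) \ B = [28, 31).
[37, 45): entirely removed.

[-9, -3) ∪ [28, 31)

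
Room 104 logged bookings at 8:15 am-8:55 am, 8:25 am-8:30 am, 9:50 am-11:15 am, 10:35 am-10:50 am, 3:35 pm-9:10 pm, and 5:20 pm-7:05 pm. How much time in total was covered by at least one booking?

7 h 40 min

Merged: 8:15 am-8:55 am, 9:50 am-11:15 am, 3:35 pm-9:10 pm.
Lengths: 40 min + 1 h 25 min + 5 h 35 min = 7 h 40 min.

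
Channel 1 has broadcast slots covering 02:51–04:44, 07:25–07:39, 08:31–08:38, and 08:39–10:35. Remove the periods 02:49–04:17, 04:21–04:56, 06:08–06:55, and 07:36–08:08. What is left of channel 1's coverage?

02:51–04:44 \ B = 04:17–04:21.
07:25–07:39 \ B = 07:25–07:36.
08:31–08:38: nothing removed.
08:39–10:35: nothing removed.

04:17–04:21, 07:25–07:36, 08:31–08:38, 08:39–10:35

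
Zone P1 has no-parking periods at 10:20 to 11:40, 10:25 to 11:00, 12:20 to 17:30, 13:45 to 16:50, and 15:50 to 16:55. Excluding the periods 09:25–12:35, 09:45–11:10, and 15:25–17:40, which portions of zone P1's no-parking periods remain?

A, merged: 10:20–11:40, 12:20–17:30.
B, merged: 09:25–12:35, 15:25–17:40.
10:20–11:40: fully covered by B → removed.
12:20–17:30 minus B → 12:35–15:25.

12:35–15:25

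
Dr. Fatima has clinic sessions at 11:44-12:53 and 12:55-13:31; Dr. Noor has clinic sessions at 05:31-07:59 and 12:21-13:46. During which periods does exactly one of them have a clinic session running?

05:31–07:59, 11:44–12:21, 12:53–12:55, 13:31–13:46

Only in the first: 11:44–12:21.
Only in the second: 05:31–07:59, 12:53–12:55, 13:31–13:46.
Together these are the periods covered by exactly one.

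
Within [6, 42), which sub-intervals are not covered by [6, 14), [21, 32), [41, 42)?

[14, 21) ∪ [32, 41)

After merging, the occupied span is [6, 14), [21, 32), [41, 42).
Uncovered inside [6, 42): [14, 21), [32, 41).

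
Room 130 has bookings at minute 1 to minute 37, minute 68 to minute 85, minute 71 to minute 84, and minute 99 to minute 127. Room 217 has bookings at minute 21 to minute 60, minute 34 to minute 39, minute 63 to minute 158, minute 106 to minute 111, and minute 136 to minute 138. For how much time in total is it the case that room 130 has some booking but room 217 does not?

20 minutes

First set merges to minute 1 to minute 37, minute 68 to minute 85, minute 99 to minute 127.
Second set merges to minute 21 to minute 60, minute 63 to minute 158.
A \ B = minute 1 to minute 21.
Total: 20 minutes.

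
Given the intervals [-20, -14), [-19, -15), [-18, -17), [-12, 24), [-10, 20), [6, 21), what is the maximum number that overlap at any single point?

At -18, 3 of the intervals are simultaneously active.
No point has more.

3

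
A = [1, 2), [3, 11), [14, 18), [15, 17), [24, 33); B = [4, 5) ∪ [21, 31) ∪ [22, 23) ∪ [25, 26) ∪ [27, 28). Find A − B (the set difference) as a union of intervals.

[1, 2) ∪ [3, 4) ∪ [5, 11) ∪ [14, 18) ∪ [31, 33)

First set merges to [1, 2), [3, 11), [14, 18), [24, 33).
Second set merges to [4, 5), [21, 31).
[1, 2) is untouched.
[3, 11) with B removed leaves [3, 4), [5, 11).
[14, 18) is untouched.
[24, 33) with B removed leaves [31, 33).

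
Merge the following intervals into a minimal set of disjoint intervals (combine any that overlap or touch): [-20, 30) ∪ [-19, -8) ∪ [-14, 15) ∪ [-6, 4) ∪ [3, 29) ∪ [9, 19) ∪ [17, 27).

[-19, -8) overlaps/touches [-20, 30) → extend to [-20, 30).
[-14, 15) overlaps/touches [-20, 30) → extend to [-20, 30).
[-6, 4) overlaps/touches [-20, 30) → extend to [-20, 30).
[3, 29) overlaps/touches [-20, 30) → extend to [-20, 30).
[9, 19) overlaps/touches [-20, 30) → extend to [-20, 30).
[17, 27) overlaps/touches [-20, 30) → extend to [-20, 30).

[-20, 30)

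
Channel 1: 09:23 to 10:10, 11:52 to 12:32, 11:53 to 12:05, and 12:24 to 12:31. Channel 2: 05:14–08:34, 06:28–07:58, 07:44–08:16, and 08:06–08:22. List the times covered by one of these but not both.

First set merges to 09:23–10:10, 11:52–12:32.
Second set merges to 05:14–08:34.
A \ B = 09:23–10:10, 11:52–12:32.
B \ A = 05:14–08:34.
Union of the two gives the symmetric difference.

05:14–08:34, 09:23–10:10, 11:52–12:32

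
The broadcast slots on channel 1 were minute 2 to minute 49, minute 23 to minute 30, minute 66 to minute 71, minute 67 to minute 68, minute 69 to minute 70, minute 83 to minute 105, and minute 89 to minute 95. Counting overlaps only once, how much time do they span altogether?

74 minutes

Merged: minute 2 to minute 49, minute 66 to minute 71, minute 83 to minute 105.
Lengths: 47 minutes + 5 minutes + 22 minutes = 74 minutes.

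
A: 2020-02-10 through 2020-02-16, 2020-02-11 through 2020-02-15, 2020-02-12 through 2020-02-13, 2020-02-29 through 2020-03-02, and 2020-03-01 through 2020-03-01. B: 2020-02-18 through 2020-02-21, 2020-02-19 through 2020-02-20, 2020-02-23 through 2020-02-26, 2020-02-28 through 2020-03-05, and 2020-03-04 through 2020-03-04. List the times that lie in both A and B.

Merge the first list: 2020-02-10 through 2020-02-16, 2020-02-29 through 2020-03-02.
Merge the second list: 2020-02-18 through 2020-02-21, 2020-02-23 through 2020-02-26, 2020-02-28 through 2020-03-05.
2020-02-10 through 2020-02-16: no overlap with the second set.
2020-02-29 through 2020-03-02 meets the second set on 2020-02-29 through 2020-03-02.

2020-02-29 through 2020-03-02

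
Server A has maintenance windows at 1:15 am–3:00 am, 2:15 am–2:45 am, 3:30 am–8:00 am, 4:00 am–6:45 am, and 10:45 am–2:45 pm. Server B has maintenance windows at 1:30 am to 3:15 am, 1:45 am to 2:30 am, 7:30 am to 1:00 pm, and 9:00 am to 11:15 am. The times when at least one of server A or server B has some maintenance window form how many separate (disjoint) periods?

2

First set merges to 1:15 am–3:00 am, 3:30 am–8:00 am, 10:45 am–2:45 pm.
Second set merges to 1:30 am–3:15 am, 7:30 am–1:00 pm.
A ∪ B = 1:15 am–3:15 am, 3:30 am–2:45 pm.
That is 2 disjoint pieces.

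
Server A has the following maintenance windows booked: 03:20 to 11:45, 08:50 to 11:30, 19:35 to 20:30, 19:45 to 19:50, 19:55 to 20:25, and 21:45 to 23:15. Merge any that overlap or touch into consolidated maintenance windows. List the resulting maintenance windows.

08:50–11:30 overlaps/touches 03:20–11:45 → extend to 03:20–11:45.
19:35–20:30 is disjoint → start new block.
19:45–19:50 overlaps/touches 19:35–20:30 → extend to 19:35–20:30.
19:55–20:25 overlaps/touches 19:35–20:30 → extend to 19:35–20:30.
21:45–23:15 is disjoint → start new block.

03:20–11:45, 19:35–20:30, 21:45–23:15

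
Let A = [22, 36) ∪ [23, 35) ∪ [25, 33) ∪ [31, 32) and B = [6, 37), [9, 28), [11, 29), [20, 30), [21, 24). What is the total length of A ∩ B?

Merge the first list: [22, 36).
Merge the second list: [6, 37).
A ∩ B = [22, 36).
Total: 14.

14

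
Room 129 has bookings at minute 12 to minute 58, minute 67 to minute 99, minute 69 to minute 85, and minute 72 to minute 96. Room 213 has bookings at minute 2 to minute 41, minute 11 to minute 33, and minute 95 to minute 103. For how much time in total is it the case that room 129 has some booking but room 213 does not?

Merge the first list: minute 12 to minute 58, minute 67 to minute 99.
Merge the second list: minute 2 to minute 41, minute 95 to minute 103.
A \ B = minute 41 to minute 58, minute 67 to minute 95.
Total: 17 minutes + 28 minutes = 45 minutes.

45 minutes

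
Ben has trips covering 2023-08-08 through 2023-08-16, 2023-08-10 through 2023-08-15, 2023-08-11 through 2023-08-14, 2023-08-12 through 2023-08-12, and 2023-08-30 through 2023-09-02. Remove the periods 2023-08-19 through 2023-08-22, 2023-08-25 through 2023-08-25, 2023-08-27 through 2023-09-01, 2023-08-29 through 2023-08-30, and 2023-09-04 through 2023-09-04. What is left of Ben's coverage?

2023-08-08 through 2023-08-16, 2023-09-02 through 2023-09-02

Merge the first list: 2023-08-08 through 2023-08-16, 2023-08-30 through 2023-09-02.
Merge the second list: 2023-08-19 through 2023-08-22, 2023-08-25 through 2023-08-25, 2023-08-27 through 2023-09-01, 2023-09-04 through 2023-09-04.
2023-08-08 through 2023-08-16 is untouched.
2023-08-30 through 2023-09-02 with B removed leaves 2023-09-02 through 2023-09-02.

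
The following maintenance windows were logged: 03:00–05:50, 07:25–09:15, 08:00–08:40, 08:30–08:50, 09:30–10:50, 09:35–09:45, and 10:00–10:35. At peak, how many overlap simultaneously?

3

Sweep endpoints in order; track running count of active intervals.
Peak of 3 reached at 08:30.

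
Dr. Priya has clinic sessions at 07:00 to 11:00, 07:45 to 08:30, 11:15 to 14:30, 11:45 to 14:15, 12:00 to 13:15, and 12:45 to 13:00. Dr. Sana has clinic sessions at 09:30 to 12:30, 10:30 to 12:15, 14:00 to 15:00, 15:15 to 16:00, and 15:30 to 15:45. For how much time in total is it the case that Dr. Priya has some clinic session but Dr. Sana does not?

Merge the first list: 07:00–11:00, 11:15–14:30.
Merge the second list: 09:30–12:30, 14:00–15:00, 15:15–16:00.
A \ B = 07:00–09:30, 12:30–14:00.
Total: 2 h 30 min + 1 h 30 min = 4 h.

4 h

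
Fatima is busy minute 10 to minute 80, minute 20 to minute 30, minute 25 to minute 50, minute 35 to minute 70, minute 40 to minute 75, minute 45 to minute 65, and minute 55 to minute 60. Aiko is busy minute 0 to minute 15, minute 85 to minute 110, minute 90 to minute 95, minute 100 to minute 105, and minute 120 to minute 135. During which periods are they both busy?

minute 10 to minute 15

A, merged: minute 10 to minute 80.
B, merged: minute 0 to minute 15, minute 85 to minute 110, minute 120 to minute 135.
minute 10 to minute 80 ∩ B → minute 10 to minute 15.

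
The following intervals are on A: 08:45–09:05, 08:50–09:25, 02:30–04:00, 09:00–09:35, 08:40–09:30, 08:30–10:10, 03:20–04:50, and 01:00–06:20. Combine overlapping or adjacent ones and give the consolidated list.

Sort by start: 01:00–06:20, 02:30–04:00, 03:20–04:50, 08:30–10:10, 08:40–09:30, 08:45–09:05, 08:50–09:25, 09:00–09:35.
02:30–04:00 overlaps/touches 01:00–06:20 → extend to 01:00–06:20.
03:20–04:50 overlaps/touches 01:00–06:20 → extend to 01:00–06:20.
08:30–10:10 is disjoint → start new block.
08:40–09:30 overlaps/touches 08:30–10:10 → extend to 08:30–10:10.
08:45–09:05 overlaps/touches 08:30–10:10 → extend to 08:30–10:10.
08:50–09:25 overlaps/touches 08:30–10:10 → extend to 08:30–10:10.
09:00–09:35 overlaps/touches 08:30–10:10 → extend to 08:30–10:10.

01:00–06:20, 08:30–10:10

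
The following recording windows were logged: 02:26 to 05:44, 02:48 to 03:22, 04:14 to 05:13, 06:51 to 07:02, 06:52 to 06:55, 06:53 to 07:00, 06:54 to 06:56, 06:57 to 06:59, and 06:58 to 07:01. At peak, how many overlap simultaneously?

4

Sweep endpoints in order; track running count of active intervals.
Peak of 4 reached at 06:54.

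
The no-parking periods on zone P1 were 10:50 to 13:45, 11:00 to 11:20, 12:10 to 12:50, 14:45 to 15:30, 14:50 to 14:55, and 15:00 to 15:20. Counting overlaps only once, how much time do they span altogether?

3 h 40 min

Merged: 10:50–13:45, 14:45–15:30.
Lengths: 2 h 55 min + 45 min = 3 h 40 min.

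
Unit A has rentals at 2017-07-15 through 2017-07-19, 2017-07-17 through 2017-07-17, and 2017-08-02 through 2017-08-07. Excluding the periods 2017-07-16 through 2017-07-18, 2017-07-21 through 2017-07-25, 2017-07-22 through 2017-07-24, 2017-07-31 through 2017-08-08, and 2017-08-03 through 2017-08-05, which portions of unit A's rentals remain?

2017-07-15 through 2017-07-15, 2017-07-19 through 2017-07-19

First set merges to 2017-07-15 through 2017-07-19, 2017-08-02 through 2017-08-07.
Second set merges to 2017-07-16 through 2017-07-18, 2017-07-21 through 2017-07-25, 2017-07-31 through 2017-08-08.
2017-07-15 through 2017-07-19 \ B = 2017-07-15 through 2017-07-15, 2017-07-19 through 2017-07-19.
2017-08-02 through 2017-08-07: entirely removed.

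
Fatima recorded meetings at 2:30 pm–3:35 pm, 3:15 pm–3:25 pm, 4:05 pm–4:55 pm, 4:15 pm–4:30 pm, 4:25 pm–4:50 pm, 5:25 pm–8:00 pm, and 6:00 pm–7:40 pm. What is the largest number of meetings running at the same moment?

Sweep endpoints in order; track running count of active intervals.
Peak of 3 reached at 4:25 pm.

3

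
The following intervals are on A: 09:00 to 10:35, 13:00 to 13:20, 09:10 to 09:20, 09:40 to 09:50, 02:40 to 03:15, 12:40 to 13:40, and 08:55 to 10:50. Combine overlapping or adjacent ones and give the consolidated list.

02:40–03:15, 08:55–10:50, 12:40–13:40

Sort by start: 02:40–03:15, 08:55–10:50, 09:00–10:35, 09:10–09:20, 09:40–09:50, 12:40–13:40, 13:00–13:20.
08:55–10:50 is disjoint → start new block.
09:00–10:35 overlaps/touches 08:55–10:50 → extend to 08:55–10:50.
09:10–09:20 overlaps/touches 08:55–10:50 → extend to 08:55–10:50.
09:40–09:50 overlaps/touches 08:55–10:50 → extend to 08:55–10:50.
12:40–13:40 is disjoint → start new block.
13:00–13:20 overlaps/touches 12:40–13:40 → extend to 12:40–13:40.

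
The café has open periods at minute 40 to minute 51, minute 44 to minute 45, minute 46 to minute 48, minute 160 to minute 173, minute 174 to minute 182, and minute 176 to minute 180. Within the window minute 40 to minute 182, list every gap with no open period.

The merged coverage is minute 40 to minute 51, minute 160 to minute 173, minute 174 to minute 182.
Gaps within minute 40 to minute 182: minute 51 to minute 160, minute 173 to minute 174.

minute 51 to minute 160, minute 173 to minute 174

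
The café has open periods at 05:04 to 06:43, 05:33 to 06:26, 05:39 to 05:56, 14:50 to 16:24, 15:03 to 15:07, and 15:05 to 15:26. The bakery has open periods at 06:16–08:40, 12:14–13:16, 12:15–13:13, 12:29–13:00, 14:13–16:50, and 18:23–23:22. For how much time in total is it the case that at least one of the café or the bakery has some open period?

12 h 14 min

Merge the first list: 05:04–06:43, 14:50–16:24.
Merge the second list: 06:16–08:40, 12:14–13:16, 14:13–16:50, 18:23–23:22.
A ∪ B = 05:04–08:40, 12:14–13:16, 14:13–16:50, 18:23–23:22.
Total: 3 h 36 min + 1 h 2 min + 2 h 37 min + 4 h 59 min = 12 h 14 min.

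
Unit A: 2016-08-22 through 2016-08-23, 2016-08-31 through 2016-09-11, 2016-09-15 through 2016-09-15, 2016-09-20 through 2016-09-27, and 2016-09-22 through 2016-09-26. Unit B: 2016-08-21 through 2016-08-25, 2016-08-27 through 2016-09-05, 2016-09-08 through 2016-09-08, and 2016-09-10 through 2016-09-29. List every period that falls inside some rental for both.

Merge the first list: 2016-08-22 through 2016-08-23, 2016-08-31 through 2016-09-11, 2016-09-15 through 2016-09-15, 2016-09-20 through 2016-09-27.
2016-08-22 through 2016-08-23 overlaps B on 2016-08-22 through 2016-08-23.
2016-08-31 through 2016-09-11 overlaps B on 2016-08-31 through 2016-09-05, 2016-09-08 through 2016-09-08, 2016-09-10 through 2016-09-11.
2016-09-15 through 2016-09-15 overlaps B on 2016-09-15 through 2016-09-15.
2016-09-20 through 2016-09-27 overlaps B on 2016-09-20 through 2016-09-27.

2016-08-22 through 2016-08-23, 2016-08-31 through 2016-09-05, 2016-09-08 through 2016-09-08, 2016-09-10 through 2016-09-11, 2016-09-15 through 2016-09-15, 2016-09-20 through 2016-09-27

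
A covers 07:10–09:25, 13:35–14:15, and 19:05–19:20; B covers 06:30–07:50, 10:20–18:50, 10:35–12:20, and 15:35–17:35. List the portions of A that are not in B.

Second set merges to 06:30–07:50, 10:20–18:50.
07:10–09:25 \ B = 07:50–09:25.
13:35–14:15: entirely removed.
19:05–19:20: nothing removed.

07:50–09:25, 19:05–19:20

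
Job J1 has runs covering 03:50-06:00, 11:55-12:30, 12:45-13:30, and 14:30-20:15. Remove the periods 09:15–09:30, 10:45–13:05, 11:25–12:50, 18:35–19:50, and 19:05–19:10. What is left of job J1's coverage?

03:50–06:00, 13:05–13:30, 14:30–18:35, 19:50–20:15

Second set merges to 09:15–09:30, 10:45–13:05, 18:35–19:50.
03:50–06:00 is untouched.
11:55–12:30 lies entirely inside B → drops out.
12:45–13:30 with B removed leaves 13:05–13:30.
14:30–20:15 with B removed leaves 14:30–18:35, 19:50–20:15.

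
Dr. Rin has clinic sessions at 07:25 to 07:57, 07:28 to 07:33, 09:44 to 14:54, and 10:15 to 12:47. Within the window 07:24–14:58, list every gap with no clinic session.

07:24–07:25, 07:57–09:44, 14:54–14:58

Covered (merged): 07:25–07:57, 09:44–14:54.
Complement within 07:24–14:58: 07:24–07:25, 07:57–09:44, 14:54–14:58.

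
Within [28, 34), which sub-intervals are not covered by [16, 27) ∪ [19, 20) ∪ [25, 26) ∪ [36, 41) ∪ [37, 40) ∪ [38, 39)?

[28, 34)

Covered (merged): [16, 27), [36, 41).
Complement within [28, 34): [28, 34).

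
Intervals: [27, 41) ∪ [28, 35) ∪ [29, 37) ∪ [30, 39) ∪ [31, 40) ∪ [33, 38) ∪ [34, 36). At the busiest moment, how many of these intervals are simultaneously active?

At 34, 7 of the intervals are simultaneously active.
No point has more.

7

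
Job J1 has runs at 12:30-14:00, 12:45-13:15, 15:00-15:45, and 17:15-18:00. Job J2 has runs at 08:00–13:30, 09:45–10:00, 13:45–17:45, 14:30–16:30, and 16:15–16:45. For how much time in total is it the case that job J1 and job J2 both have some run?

Merge the first list: 12:30–14:00, 15:00–15:45, 17:15–18:00.
Merge the second list: 08:00–13:30, 13:45–17:45.
A ∩ B = 12:30–13:30, 13:45–14:00, 15:00–15:45, 17:15–17:45.
Total: 1 h + 15 min + 45 min + 30 min = 2 h 30 min.

2 h 30 min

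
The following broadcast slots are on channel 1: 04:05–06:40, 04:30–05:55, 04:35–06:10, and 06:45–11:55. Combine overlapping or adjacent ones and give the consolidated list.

04:05–06:40, 06:45–11:55

04:30–05:55 overlaps/touches 04:05–06:40 → extend to 04:05–06:40.
04:35–06:10 overlaps/touches 04:05–06:40 → extend to 04:05–06:40.
06:45–11:55 is disjoint → start new block.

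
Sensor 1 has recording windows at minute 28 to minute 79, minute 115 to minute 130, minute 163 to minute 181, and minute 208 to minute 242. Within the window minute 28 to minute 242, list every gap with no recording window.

The merged coverage is minute 28 to minute 79, minute 115 to minute 130, minute 163 to minute 181, minute 208 to minute 242.
Complement within minute 28 to minute 242: minute 79 to minute 115, minute 130 to minute 163, minute 181 to minute 208.

minute 79 to minute 115, minute 130 to minute 163, minute 181 to minute 208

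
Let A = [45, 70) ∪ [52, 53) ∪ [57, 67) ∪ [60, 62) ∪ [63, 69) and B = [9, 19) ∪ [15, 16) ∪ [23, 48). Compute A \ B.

First set merges to [45, 70).
Second set merges to [9, 19), [23, 48).
[45, 70) \ B = [48, 70).

[48, 70)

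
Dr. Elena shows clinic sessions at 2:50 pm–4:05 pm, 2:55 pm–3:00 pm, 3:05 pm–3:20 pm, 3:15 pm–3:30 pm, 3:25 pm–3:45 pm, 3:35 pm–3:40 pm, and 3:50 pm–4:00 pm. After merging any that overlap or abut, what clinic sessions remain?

2:50 pm–4:05 pm

2:55 pm–3:00 pm overlaps/touches 2:50 pm–4:05 pm → extend to 2:50 pm–4:05 pm.
3:05 pm–3:20 pm overlaps/touches 2:50 pm–4:05 pm → extend to 2:50 pm–4:05 pm.
3:15 pm–3:30 pm overlaps/touches 2:50 pm–4:05 pm → extend to 2:50 pm–4:05 pm.
3:25 pm–3:45 pm overlaps/touches 2:50 pm–4:05 pm → extend to 2:50 pm–4:05 pm.
3:35 pm–3:40 pm overlaps/touches 2:50 pm–4:05 pm → extend to 2:50 pm–4:05 pm.
3:50 pm–4:00 pm overlaps/touches 2:50 pm–4:05 pm → extend to 2:50 pm–4:05 pm.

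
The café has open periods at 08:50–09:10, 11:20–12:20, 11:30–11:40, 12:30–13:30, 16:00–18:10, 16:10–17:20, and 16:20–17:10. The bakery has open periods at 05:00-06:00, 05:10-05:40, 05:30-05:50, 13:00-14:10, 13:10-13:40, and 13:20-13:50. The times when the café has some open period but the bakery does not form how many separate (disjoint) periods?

4

First set merges to 08:50-09:10, 11:20-12:20, 12:30-13:30, 16:00-18:10.
Second set merges to 05:00-06:00, 13:00-14:10.
A \ B = 08:50-09:10, 11:20-12:20, 12:30-13:00, 16:00-18:10.
That is 4 disjoint pieces.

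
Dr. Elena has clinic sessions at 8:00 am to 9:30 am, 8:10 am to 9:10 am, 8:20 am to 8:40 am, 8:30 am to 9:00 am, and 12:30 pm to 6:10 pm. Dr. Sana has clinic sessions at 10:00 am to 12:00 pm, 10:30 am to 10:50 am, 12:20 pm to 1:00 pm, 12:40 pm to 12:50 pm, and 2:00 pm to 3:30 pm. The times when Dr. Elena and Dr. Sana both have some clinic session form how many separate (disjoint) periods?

2

First set merges to 8:00 am–9:30 am, 12:30 pm–6:10 pm.
Second set merges to 10:00 am–12:00 pm, 12:20 pm–1:00 pm, 2:00 pm–3:30 pm.
A ∩ B = 12:30 pm–1:00 pm, 2:00 pm–3:30 pm.
That is 2 disjoint pieces.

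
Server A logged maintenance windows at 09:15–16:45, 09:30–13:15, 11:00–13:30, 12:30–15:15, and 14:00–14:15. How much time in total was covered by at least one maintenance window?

Merged: 09:15–16:45.
Length: 7 h 30 min.

7 h 30 min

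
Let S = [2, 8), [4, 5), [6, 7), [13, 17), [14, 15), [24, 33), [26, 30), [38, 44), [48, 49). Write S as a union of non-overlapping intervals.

[4, 5) overlaps/touches [2, 8) → extend to [2, 8).
[6, 7) overlaps/touches [2, 8) → extend to [2, 8).
[13, 17) is disjoint → start new block.
[14, 15) overlaps/touches [13, 17) → extend to [13, 17).
[24, 33) is disjoint → start new block.
[26, 30) overlaps/touches [24, 33) → extend to [24, 33).
[38, 44) is disjoint → start new block.
[48, 49) is disjoint → start new block.

[2, 8) ∪ [13, 17) ∪ [24, 33) ∪ [38, 44) ∪ [48, 49)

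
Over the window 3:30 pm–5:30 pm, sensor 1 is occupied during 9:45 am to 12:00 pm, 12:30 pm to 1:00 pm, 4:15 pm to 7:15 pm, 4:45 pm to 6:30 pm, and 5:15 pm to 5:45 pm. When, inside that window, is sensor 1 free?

3:30 pm–4:15 pm

After merging, the occupied span is 9:45 am–12:00 pm, 12:30 pm–1:00 pm, 4:15 pm–7:15 pm.
Uncovered inside 3:30 pm–5:30 pm: 3:30 pm–4:15 pm.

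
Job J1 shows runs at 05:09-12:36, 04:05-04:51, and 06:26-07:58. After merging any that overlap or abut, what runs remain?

Sort by start: 04:05–04:51, 05:09–12:36, 06:26–07:58.
05:09–12:36 is disjoint → start new block.
06:26–07:58 overlaps/touches 05:09–12:36 → extend to 05:09–12:36.

04:05–04:51, 05:09–12:36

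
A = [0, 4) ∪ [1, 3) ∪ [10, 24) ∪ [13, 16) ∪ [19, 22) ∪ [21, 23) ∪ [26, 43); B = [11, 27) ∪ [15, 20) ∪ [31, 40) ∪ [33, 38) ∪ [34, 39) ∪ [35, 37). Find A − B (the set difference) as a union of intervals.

A, merged: [0, 4), [10, 24), [26, 43).
B, merged: [11, 27), [31, 40).
[0, 4): no B overlap → unchanged.
[10, 24) minus B → [10, 11).
[26, 43) minus B → [27, 31), [40, 43).

[0, 4) ∪ [10, 11) ∪ [27, 31) ∪ [40, 43)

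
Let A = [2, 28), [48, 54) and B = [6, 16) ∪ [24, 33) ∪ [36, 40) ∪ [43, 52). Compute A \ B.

[2, 28) with B removed leaves [2, 6), [16, 24).
[48, 54) with B removed leaves [52, 54).

[2, 6) ∪ [16, 24) ∪ [52, 54)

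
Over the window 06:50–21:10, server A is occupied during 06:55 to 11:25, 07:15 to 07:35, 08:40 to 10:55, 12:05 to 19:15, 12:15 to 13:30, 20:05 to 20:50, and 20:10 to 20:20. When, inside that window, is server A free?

06:50–06:55, 11:25–12:05, 19:15–20:05, 20:50–21:10

The merged coverage is 06:55–11:25, 12:05–19:15, 20:05–20:50.
Uncovered inside 06:50–21:10: 06:50–06:55, 11:25–12:05, 19:15–20:05, 20:50–21:10.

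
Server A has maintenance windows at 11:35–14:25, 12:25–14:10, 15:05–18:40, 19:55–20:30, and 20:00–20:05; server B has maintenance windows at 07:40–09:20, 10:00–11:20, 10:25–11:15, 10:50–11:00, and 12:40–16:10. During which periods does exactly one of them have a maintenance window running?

07:40–09:20, 10:00–11:20, 11:35–12:40, 14:25–15:05, 16:10–18:40, 19:55–20:30

Merge the first list: 11:35–14:25, 15:05–18:40, 19:55–20:30.
Merge the second list: 07:40–09:20, 10:00–11:20, 12:40–16:10.
A but not B: 11:35–12:40, 16:10–18:40, 19:55–20:30.
B but not A: 07:40–09:20, 10:00–11:20, 14:25–15:05.
Combining gives A △ B.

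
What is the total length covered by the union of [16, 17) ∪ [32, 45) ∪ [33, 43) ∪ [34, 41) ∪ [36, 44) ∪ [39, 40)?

14

Merged: [16, 17), [32, 45).
Lengths: 1 + 13 = 14.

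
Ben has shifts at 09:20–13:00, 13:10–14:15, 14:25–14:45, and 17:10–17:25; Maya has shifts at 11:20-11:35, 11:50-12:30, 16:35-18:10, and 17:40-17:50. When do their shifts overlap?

Second set merges to 11:20–11:35, 11:50–12:30, 16:35–18:10.
09:20–13:00 ∩ B → 11:20–11:35, 11:50–12:30.
13:10–14:15 meets no B interval.
14:25–14:45 meets no B interval.
17:10–17:25 ∩ B → 17:10–17:25.

11:20–11:35, 11:50–12:30, 17:10–17:25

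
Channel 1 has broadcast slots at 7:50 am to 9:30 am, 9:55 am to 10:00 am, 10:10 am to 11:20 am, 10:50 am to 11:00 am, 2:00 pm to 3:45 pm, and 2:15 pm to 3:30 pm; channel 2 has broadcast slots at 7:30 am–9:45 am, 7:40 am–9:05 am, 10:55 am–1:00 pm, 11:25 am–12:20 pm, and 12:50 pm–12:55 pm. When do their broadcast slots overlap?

7:50 am–9:30 am, 10:55 am–11:20 am

Merge the first list: 7:50 am–9:30 am, 9:55 am–10:00 am, 10:10 am–11:20 am, 2:00 pm–3:45 pm.
Merge the second list: 7:30 am–9:45 am, 10:55 am–1:00 pm.
7:50 am–9:30 am overlaps B on 7:50 am–9:30 am.
9:55 am–10:00 am falls entirely outside B.
10:10 am–11:20 am overlaps B on 10:55 am–11:20 am.
2:00 pm–3:45 pm falls entirely outside B.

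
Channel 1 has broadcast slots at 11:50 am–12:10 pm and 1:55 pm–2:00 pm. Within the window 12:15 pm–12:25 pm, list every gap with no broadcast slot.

12:15 pm–12:25 pm

After merging, the occupied span is 11:50 am–12:10 pm, 1:55 pm–2:00 pm.
Gaps within 12:15 pm–12:25 pm: 12:15 pm–12:25 pm.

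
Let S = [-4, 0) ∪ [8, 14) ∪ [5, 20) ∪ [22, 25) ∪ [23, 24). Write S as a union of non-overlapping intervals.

Sort by start: [-4, 0), [5, 20), [8, 14), [22, 25), [23, 24).
[5, 20) is disjoint → start new block.
[8, 14) overlaps/touches [5, 20) → extend to [5, 20).
[22, 25) is disjoint → start new block.
[23, 24) overlaps/touches [22, 25) → extend to [22, 25).

[-4, 0) ∪ [5, 20) ∪ [22, 25)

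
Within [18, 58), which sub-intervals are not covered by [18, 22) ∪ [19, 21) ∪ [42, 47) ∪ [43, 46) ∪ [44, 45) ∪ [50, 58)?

[22, 42) ∪ [47, 50)

The merged coverage is [18, 22), [42, 47), [50, 58).
Gaps within [18, 58): [22, 42), [47, 50).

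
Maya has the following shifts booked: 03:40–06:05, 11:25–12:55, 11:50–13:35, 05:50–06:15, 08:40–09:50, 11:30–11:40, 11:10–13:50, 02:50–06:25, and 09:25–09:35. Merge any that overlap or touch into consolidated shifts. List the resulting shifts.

Sort by start: 02:50–06:25, 03:40–06:05, 05:50–06:15, 08:40–09:50, 09:25–09:35, 11:10–13:50, 11:25–12:55, 11:30–11:40, 11:50–13:35.
03:40–06:05 overlaps/touches 02:50–06:25 → extend to 02:50–06:25.
05:50–06:15 overlaps/touches 02:50–06:25 → extend to 02:50–06:25.
08:40–09:50 is disjoint → start new block.
09:25–09:35 overlaps/touches 08:40–09:50 → extend to 08:40–09:50.
11:10–13:50 is disjoint → start new block.
11:25–12:55 overlaps/touches 11:10–13:50 → extend to 11:10–13:50.
11:30–11:40 overlaps/touches 11:10–13:50 → extend to 11:10–13:50.
11:50–13:35 overlaps/touches 11:10–13:50 → extend to 11:10–13:50.

02:50–06:25, 08:40–09:50, 11:10–13:50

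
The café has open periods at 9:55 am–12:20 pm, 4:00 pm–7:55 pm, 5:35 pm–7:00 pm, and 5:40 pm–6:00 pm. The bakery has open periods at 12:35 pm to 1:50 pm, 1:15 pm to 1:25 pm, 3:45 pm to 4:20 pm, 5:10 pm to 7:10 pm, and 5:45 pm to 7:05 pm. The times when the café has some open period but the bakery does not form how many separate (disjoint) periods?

A, merged: 9:55 am–12:20 pm, 4:00 pm–7:55 pm.
B, merged: 12:35 pm–1:50 pm, 3:45 pm–4:20 pm, 5:10 pm–7:10 pm.
A \ B = 9:55 am–12:20 pm, 4:20 pm–5:10 pm, 7:10 pm–7:55 pm.
That is 3 disjoint pieces.

3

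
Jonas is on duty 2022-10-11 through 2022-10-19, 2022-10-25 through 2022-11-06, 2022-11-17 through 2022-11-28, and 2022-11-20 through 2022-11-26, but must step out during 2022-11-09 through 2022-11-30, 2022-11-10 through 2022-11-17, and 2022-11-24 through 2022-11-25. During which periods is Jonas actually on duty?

2022-10-11 through 2022-10-19, 2022-10-25 through 2022-11-06

Merge the first list: 2022-10-11 through 2022-10-19, 2022-10-25 through 2022-11-06, 2022-11-17 through 2022-11-28.
Merge the second list: 2022-11-09 through 2022-11-30.
2022-10-11 through 2022-10-19: no B overlap → unchanged.
2022-10-25 through 2022-11-06: no B overlap → unchanged.
2022-11-17 through 2022-11-28: fully covered by B → removed.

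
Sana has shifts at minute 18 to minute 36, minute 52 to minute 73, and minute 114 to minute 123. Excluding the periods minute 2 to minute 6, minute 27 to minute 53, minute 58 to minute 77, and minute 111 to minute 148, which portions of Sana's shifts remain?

minute 18 to minute 36 with B removed leaves minute 18 to minute 27.
minute 52 to minute 73 with B removed leaves minute 53 to minute 58.
minute 114 to minute 123 lies entirely inside B → drops out.

minute 18 to minute 27, minute 53 to minute 58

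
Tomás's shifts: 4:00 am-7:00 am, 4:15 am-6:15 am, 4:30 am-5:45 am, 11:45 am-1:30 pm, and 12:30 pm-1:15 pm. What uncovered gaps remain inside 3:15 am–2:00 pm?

After merging, the occupied span is 4:00 am-7:00 am, 11:45 am-1:30 pm.
Gaps within 3:15 am-2:00 pm: 3:15 am-4:00 am, 7:00 am-11:45 am, 1:30 pm-2:00 pm.

3:15 am-4:00 am, 7:00 am-11:45 am, 1:30 pm-2:00 pm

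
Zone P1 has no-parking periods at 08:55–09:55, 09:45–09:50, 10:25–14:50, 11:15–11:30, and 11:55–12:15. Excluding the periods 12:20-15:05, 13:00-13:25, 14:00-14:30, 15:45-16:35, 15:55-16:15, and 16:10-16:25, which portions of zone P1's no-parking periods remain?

08:55–09:55, 10:25–12:20

Merge the first list: 08:55–09:55, 10:25–14:50.
Merge the second list: 12:20–15:05, 15:45–16:35.
08:55–09:55: nothing removed.
10:25–14:50 \ B = 10:25–12:20.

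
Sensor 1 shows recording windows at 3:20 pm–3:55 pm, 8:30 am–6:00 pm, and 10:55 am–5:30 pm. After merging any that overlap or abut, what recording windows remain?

8:30 am–6:00 pm

Sort by start: 8:30 am–6:00 pm, 10:55 am–5:30 pm, 3:20 pm–3:55 pm.
10:55 am–5:30 pm overlaps/touches 8:30 am–6:00 pm → extend to 8:30 am–6:00 pm.
3:20 pm–3:55 pm overlaps/touches 8:30 am–6:00 pm → extend to 8:30 am–6:00 pm.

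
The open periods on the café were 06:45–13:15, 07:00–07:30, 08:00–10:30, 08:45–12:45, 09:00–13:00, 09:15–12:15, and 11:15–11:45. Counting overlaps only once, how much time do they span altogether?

Merged: 06:45-13:15.
Length: 6 h 30 min.

6 h 30 min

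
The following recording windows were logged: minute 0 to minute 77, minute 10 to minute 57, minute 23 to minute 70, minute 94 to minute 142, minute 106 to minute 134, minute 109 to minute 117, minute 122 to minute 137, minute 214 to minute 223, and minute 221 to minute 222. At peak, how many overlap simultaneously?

3

Sweep endpoints in order; track running count of active intervals.
Peak of 3 reached at minute 23.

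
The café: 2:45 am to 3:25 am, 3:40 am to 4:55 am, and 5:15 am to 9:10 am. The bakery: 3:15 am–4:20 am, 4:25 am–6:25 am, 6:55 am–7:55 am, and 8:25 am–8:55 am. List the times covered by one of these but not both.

A \ B = 2:45 am-3:15 am, 4:20 am-4:25 am, 6:25 am-6:55 am, 7:55 am-8:25 am, 8:55 am-9:10 am.
B \ A = 3:25 am-3:40 am, 4:55 am-5:15 am.
Union of the two gives the symmetric difference.

2:45 am-3:15 am, 3:25 am-3:40 am, 4:20 am-4:25 am, 4:55 am-5:15 am, 6:25 am-6:55 am, 7:55 am-8:25 am, 8:55 am-9:10 am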